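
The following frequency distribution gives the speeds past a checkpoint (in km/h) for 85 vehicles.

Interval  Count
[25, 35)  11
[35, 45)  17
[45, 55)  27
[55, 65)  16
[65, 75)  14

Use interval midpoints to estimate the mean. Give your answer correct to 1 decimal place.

Midpoints: 30, 40, 50, 60, 70
Σfm = 11×30 + 17×40 + 27×50 + 16×60 + 14×70 = 4300
n = Σf = 85
Mean = 4300 / 85 = 50.5882

50.6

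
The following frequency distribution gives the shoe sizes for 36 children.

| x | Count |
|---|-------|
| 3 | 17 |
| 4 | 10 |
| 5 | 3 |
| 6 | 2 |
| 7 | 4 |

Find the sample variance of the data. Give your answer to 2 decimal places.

1.83

Values: 3, 4, 5, 6, 7
n = 36, Σfx = 146, mean = 4.0556
Σfx² = 656
Σf(x − x̄)² = Σfx² − (Σfx)²/n = 656 − 146²/36 = 63.8889
Sample variance = 63.8889 / 35 = 1.8254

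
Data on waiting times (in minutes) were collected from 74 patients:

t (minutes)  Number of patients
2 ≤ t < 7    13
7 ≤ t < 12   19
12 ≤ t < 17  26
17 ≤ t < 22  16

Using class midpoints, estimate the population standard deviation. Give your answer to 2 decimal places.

5.05

Midpoints: 4.5, 9.5, 14.5, 19.5
n = 74, Σfm = 928, mean = 12.5405
Σfm² = 13528.5
Σf(m − x̄)² = Σfm² − (Σfm)²/n = 13528.5 − 928²/74 = 1890.8784
Population variance = 1890.8784 / 74 = 25.5524
Standard deviation = √25.5524 = 5.0549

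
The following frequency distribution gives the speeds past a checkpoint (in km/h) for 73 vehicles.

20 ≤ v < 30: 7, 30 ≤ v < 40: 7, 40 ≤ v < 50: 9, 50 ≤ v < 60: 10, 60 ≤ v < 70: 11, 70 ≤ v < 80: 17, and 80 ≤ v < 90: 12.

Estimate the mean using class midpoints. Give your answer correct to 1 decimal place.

60.1

Midpoints: 25, 35, 45, 55, 65, 75, 85
Σfm = 7×25 + 7×35 + 9×45 + 10×55 + 11×65 + 17×75 + 12×85 = 4385
n = Σf = 73
Mean = 4385 / 73 = 60.0685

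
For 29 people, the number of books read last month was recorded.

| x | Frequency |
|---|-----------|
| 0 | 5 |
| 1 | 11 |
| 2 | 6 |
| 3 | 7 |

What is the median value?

1

Cumulative frequencies: 5, 16, 22, 29
n = 29, so the median is the value in position (n+1)/2 = 15.
Position 15 falls at value 1.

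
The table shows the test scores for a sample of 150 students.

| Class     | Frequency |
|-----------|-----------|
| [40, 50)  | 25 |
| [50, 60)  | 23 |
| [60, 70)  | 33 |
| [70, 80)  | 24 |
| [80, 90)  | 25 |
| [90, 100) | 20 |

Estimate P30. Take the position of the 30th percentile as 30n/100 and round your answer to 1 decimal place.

58.7

Cumulative frequencies: 25, 48, 81, 105, 130, 150
n = 150; position = 30n/100 = 45.
This falls in the class [50, 60): L = 50, F = 25, f = 23, h = 10.
30th percentile ≈ 50 + ((45 − 25) / 23) × 10 = 58.6957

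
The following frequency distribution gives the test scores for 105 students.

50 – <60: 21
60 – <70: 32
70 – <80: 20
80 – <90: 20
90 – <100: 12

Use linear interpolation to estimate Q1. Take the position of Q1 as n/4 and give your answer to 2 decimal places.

61.64

Cumulative frequencies: 21, 53, 73, 93, 105
n = 105; position = n/4 = 26.25.
This falls in the class 60 – <70: L = 60, F = 21, f = 32, h = 10.
Lower quartile ≈ 60 + ((26.25 − 21) / 32) × 10 = 61.6406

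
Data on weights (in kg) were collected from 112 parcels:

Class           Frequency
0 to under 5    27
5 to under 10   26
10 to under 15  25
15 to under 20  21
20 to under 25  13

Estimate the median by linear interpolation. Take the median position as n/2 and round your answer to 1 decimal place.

Cumulative frequencies: 27, 53, 78, 99, 112
n = 112; position = n/2 = 56.
This falls in the class 10 to under 15: L = 10, F = 53, f = 25, h = 5.
Median ≈ 10 + ((56 − 53) / 25) × 5 = 10.6000

10.6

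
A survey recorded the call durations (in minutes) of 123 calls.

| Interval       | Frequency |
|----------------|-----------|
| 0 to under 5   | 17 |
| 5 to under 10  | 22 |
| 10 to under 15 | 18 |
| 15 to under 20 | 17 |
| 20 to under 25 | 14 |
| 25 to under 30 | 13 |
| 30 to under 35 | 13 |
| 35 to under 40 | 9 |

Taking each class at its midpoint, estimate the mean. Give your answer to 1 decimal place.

Midpoints: 2.5, 7.5, 12.5, 17.5, 22.5, 27.5, 32.5, 37.5
Σfm = 17×2.5 + 22×7.5 + 18×12.5 + 17×17.5 + 14×22.5 + 13×27.5 + 13×32.5 + 9×37.5 = 2162.5
n = Σf = 123
Mean = 2162.5 / 123 = 17.5813

17.6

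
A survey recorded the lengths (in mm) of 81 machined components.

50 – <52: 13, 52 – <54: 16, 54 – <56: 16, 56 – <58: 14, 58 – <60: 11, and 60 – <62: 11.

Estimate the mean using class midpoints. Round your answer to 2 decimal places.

Midpoints: 51, 53, 55, 57, 59, 61
Σfm = 13×51 + 16×53 + 16×55 + 14×57 + 11×59 + 11×61 = 4509
n = Σf = 81
Mean = 4509 / 81 = 55.6667

55.67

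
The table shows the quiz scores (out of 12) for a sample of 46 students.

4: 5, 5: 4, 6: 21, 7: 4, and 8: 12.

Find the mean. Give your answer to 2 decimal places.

6.30

Values: 4, 5, 6, 7, 8
Σfx = 5×4 + 4×5 + 21×6 + 4×7 + 12×8 = 290
n = Σf = 46
Mean = 290 / 46 = 6.3043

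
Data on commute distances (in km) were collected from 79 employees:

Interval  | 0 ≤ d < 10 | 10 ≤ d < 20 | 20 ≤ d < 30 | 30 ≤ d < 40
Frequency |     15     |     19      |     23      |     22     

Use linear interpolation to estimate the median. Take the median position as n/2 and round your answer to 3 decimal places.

22.391

Cumulative frequencies: 15, 34, 57, 79
n = 79; position = n/2 = 39.5.
This falls in the class 20 ≤ d < 30: L = 20, F = 34, f = 23, h = 10.
Median ≈ 20 + ((39.5 − 34) / 23) × 10 = 22.3913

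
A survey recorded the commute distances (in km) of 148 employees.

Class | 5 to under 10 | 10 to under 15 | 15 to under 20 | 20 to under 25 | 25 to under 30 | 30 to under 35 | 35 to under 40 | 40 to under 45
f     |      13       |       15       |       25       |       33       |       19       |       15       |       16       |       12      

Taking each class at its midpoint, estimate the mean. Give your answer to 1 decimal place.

24.2

Midpoints: 7.5, 12.5, 17.5, 22.5, 27.5, 32.5, 37.5, 42.5
Σfm = 13×7.5 + 15×12.5 + 25×17.5 + 33×22.5 + 19×27.5 + 15×32.5 + 16×37.5 + 12×42.5 = 3585
n = Σf = 148
Mean = 3585 / 148 = 24.2230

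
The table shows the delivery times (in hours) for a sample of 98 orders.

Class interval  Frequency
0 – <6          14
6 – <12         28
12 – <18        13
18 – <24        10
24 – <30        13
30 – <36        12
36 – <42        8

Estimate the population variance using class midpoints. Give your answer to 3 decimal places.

Midpoints: 3, 9, 15, 21, 27, 33, 39
n = 98, Σfm = 1758, mean = 17.9388
Σfm² = 44442
Σf(m − x̄)² = Σfm² − (Σfm)²/n = 44442 − 1758²/98 = 12905.6327
Population variance = 12905.6327 / 98 = 131.6901

131.690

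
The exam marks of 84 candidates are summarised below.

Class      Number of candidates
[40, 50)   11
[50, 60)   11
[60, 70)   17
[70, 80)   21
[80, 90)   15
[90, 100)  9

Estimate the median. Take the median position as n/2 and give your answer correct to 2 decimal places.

71.43

Cumulative frequencies: 11, 22, 39, 60, 75, 84
n = 84; position = n/2 = 42.
This falls in the class [70, 80): L = 70, F = 39, f = 21, h = 10.
Median ≈ 70 + ((42 − 39) / 21) × 10 = 71.4286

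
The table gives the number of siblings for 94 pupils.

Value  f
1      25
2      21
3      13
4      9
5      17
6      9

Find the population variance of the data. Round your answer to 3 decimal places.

Values: 1, 2, 3, 4, 5, 6
n = 94, Σfx = 281, mean = 2.9894
Σfx² = 1119
Σf(x − x̄)² = Σfx² − (Σfx)²/n = 1119 − 281²/94 = 278.9894
Population variance = 278.9894 / 94 = 2.9680

2.968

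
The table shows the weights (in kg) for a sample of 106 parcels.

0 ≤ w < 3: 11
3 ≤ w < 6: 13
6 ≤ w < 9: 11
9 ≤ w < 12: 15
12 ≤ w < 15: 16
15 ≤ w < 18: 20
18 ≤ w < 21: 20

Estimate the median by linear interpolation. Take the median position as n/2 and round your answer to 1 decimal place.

12.6

Cumulative frequencies: 11, 24, 35, 50, 66, 86, 106
n = 106; position = n/2 = 53.
This falls in the class 12 ≤ w < 15: L = 12, F = 50, f = 16, h = 3.
Median ≈ 12 + ((53 − 50) / 16) × 3 = 12.5625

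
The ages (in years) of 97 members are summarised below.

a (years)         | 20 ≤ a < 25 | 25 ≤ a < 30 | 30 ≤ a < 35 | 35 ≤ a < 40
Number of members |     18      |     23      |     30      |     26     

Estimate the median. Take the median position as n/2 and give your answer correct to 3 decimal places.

31.250

Cumulative frequencies: 18, 41, 71, 97
n = 97; position = n/2 = 48.5.
This falls in the class 30 ≤ a < 35: L = 30, F = 41, f = 30, h = 5.
Median ≈ 30 + ((48.5 − 41) / 30) × 5 = 31.2500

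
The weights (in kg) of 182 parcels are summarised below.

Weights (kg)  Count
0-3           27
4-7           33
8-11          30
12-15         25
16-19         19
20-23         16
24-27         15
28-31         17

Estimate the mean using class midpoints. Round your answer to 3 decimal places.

13.214

Midpoints: 1.5, 5.5, 9.5, 13.5, 17.5, 21.5, 25.5, 29.5
Σfm = 27×1.5 + 33×5.5 + 30×9.5 + 25×13.5 + 19×17.5 + 16×21.5 + 15×25.5 + 17×29.5 = 2405
n = Σf = 182
Mean = 2405 / 182 = 13.2143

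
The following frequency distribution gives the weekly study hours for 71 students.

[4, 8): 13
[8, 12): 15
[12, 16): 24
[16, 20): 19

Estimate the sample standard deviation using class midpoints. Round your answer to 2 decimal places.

4.25

Midpoints: 6, 10, 14, 18
n = 71, Σfm = 906, mean = 12.7606
Σfm² = 12828
Σf(m − x̄)² = Σfm² − (Σfm)²/n = 12828 − 906²/71 = 1266.9296
Sample variance = 1266.9296 / 70 = 18.0990
Standard deviation = √18.0990 = 4.2543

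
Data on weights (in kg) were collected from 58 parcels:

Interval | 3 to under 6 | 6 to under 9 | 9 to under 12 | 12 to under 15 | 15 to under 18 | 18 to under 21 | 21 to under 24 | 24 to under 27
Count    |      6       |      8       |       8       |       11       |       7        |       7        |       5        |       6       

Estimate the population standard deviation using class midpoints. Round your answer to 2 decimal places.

Midpoints: 4.5, 7.5, 10.5, 13.5, 16.5, 19.5, 22.5, 25.5
n = 58, Σfm = 837, mean = 14.4310
Σfm² = 14458.5
Σf(m − x̄)² = Σfm² − (Σfm)²/n = 14458.5 − 837²/58 = 2379.7241
Population variance = 2379.7241 / 58 = 41.0297
Standard deviation = √41.0297 = 6.4054

6.41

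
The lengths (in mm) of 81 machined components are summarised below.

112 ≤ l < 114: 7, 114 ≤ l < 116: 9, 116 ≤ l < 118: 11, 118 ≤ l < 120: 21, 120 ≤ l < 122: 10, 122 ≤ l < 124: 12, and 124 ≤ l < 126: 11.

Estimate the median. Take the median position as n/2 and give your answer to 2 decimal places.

119.29

Cumulative frequencies: 7, 16, 27, 48, 58, 70, 81
n = 81; position = n/2 = 40.5.
This falls in the class 118 ≤ l < 120: L = 118, F = 27, f = 21, h = 2.
Median ≈ 118 + ((40.5 − 27) / 21) × 2 = 119.2857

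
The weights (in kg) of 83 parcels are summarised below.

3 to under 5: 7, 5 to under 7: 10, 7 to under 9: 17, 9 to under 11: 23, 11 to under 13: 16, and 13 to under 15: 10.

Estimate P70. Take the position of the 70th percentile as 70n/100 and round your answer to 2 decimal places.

11.14

Cumulative frequencies: 7, 17, 34, 57, 73, 83
n = 83; position = 70n/100 = 58.1.
This falls in the class 11 to under 13: L = 11, F = 57, f = 16, h = 2.
70th percentile ≈ 11 + ((58.1 − 57) / 16) × 2 = 11.1375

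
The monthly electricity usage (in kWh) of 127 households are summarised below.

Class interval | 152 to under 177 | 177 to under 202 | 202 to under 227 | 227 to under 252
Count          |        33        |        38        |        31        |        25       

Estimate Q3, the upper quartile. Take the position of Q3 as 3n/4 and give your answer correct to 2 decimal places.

221.56

Cumulative frequencies: 33, 71, 102, 127
n = 127; position = 3n/4 = 95.25.
This falls in the class 202 to under 227: L = 202, F = 71, f = 31, h = 25.
Upper quartile ≈ 202 + ((95.25 − 71) / 31) × 25 = 221.5565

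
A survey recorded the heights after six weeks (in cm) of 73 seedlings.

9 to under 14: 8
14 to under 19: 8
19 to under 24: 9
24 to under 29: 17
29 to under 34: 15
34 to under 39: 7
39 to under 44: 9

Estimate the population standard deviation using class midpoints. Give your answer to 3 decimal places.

Midpoints: 11.5, 16.5, 21.5, 26.5, 31.5, 36.5, 41.5
n = 73, Σfm = 1969.5, mean = 26.9795
Σfm² = 59044.25
Σf(m − x̄)² = Σfm² − (Σfm)²/n = 59044.25 − 1969.5²/73 = 5908.2192
Population variance = 5908.2192 / 73 = 80.9345
Standard deviation = √80.9345 = 8.9964

8.996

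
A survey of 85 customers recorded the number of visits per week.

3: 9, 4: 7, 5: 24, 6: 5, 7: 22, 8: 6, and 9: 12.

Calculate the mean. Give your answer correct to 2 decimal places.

Values: 3, 4, 5, 6, 7, 8, 9
Σfx = 9×3 + 7×4 + 24×5 + 5×6 + 22×7 + 6×8 + 12×9 = 515
n = Σf = 85
Mean = 515 / 85 = 6.0588

6.06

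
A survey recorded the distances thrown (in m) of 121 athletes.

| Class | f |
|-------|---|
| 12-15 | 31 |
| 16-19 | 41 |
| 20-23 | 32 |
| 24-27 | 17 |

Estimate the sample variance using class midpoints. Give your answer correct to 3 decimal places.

Midpoints: 13.5, 17.5, 21.5, 25.5
n = 121, Σfm = 2257.5, mean = 18.6570
Σfm² = 44052.25
Σf(m − x̄)² = Σfm² − (Σfm)²/n = 44052.25 − 2257.5²/121 = 1934.0165
Sample variance = 1934.0165 / 120 = 16.1168

16.117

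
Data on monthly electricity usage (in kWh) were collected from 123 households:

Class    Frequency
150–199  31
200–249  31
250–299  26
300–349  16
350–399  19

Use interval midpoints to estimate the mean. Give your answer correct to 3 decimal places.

258.646

Midpoints: 174.5, 224.5, 274.5, 324.5, 374.5
Σfm = 31×174.5 + 31×224.5 + 26×274.5 + 16×324.5 + 19×374.5 = 31813.5
n = Σf = 123
Mean = 31813.5 / 123 = 258.6463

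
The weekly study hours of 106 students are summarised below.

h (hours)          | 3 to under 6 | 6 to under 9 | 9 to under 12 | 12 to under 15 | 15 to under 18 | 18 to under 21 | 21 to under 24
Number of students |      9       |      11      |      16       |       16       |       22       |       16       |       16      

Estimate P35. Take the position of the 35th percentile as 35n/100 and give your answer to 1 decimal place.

Cumulative frequencies: 9, 20, 36, 52, 74, 90, 106
n = 106; position = 35n/100 = 37.1.
This falls in the class 12 to under 15: L = 12, F = 36, f = 16, h = 3.
35th percentile ≈ 12 + ((37.1 − 36) / 16) × 3 = 12.2063

12.2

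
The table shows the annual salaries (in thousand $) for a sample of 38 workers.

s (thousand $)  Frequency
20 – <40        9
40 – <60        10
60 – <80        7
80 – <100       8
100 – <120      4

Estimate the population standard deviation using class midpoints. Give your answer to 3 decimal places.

26.400

Midpoints: 30, 50, 70, 90, 110
n = 38, Σfm = 2420, mean = 63.6842
Σfm² = 180600
Σf(m − x̄)² = Σfm² − (Σfm)²/n = 180600 − 2420²/38 = 26484.2105
Population variance = 26484.2105 / 38 = 696.9529
Standard deviation = √696.9529 = 26.3999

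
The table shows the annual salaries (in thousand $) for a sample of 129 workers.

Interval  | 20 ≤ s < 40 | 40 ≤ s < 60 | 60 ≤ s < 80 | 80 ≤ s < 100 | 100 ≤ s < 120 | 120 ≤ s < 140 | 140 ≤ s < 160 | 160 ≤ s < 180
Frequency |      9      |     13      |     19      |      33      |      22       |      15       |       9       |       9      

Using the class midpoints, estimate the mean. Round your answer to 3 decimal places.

96.667

Midpoints: 30, 50, 70, 90, 110, 130, 150, 170
Σfm = 9×30 + 13×50 + 19×70 + 33×90 + 22×110 + 15×130 + 9×150 + 9×170 = 12470
n = Σf = 129
Mean = 12470 / 129 = 96.6667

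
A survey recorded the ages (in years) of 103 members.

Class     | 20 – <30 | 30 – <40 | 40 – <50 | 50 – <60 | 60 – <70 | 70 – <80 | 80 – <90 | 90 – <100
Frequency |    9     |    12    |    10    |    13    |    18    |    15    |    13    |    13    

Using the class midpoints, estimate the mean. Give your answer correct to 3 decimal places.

62.573

Midpoints: 25, 35, 45, 55, 65, 75, 85, 95
Σfm = 9×25 + 12×35 + 10×45 + 13×55 + 18×65 + 15×75 + 13×85 + 13×95 = 6445
n = Σf = 103
Mean = 6445 / 103 = 62.5728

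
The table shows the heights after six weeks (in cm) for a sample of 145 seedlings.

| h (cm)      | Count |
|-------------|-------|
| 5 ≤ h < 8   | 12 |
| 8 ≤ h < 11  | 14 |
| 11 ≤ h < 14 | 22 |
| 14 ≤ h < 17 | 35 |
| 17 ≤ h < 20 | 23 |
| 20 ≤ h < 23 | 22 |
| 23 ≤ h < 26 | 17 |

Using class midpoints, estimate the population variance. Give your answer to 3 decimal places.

Midpoints: 6.5, 9.5, 12.5, 15.5, 18.5, 21.5, 24.5
n = 145, Σfm = 2343.5, mean = 16.1621
Σfm² = 41862.25
Σf(m − x̄)² = Σfm² − (Σfm)²/n = 41862.25 − 2343.5²/145 = 3986.4414
Population variance = 3986.4414 / 145 = 27.4927

27.493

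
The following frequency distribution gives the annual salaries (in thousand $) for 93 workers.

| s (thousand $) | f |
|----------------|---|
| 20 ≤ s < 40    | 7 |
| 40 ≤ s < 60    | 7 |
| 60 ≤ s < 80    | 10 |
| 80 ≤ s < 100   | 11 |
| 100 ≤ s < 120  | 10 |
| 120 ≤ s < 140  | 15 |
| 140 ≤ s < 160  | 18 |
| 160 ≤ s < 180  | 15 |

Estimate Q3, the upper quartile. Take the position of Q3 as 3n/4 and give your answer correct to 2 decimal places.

Cumulative frequencies: 7, 14, 24, 35, 45, 60, 78, 93
n = 93; position = 3n/4 = 69.75.
This falls in the class 140 ≤ s < 160: L = 140, F = 60, f = 18, h = 20.
Upper quartile ≈ 140 + ((69.75 − 60) / 18) × 20 = 150.8333

150.83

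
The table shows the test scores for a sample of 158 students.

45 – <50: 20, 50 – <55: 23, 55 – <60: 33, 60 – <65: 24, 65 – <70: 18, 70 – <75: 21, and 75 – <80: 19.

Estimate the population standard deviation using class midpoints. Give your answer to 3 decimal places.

Midpoints: 47.5, 52.5, 57.5, 62.5, 67.5, 72.5, 77.5
n = 158, Σfm = 9765, mean = 61.8038
Σfm² = 617887.5
Σf(m − x̄)² = Σfm² − (Σfm)²/n = 617887.5 − 9765²/158 = 14373.4177
Population variance = 14373.4177 / 158 = 90.9710
Standard deviation = √90.9710 = 9.5379

9.538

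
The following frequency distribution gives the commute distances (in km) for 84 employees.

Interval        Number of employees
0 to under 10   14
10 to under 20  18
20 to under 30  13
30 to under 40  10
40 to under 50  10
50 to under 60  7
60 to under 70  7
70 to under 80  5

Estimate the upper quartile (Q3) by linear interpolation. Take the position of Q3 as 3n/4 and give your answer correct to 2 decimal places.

48.00

Cumulative frequencies: 14, 32, 45, 55, 65, 72, 79, 84
n = 84; position = 3n/4 = 63.
This falls in the class 40 to under 50: L = 40, F = 55, f = 10, h = 10.
Upper quartile ≈ 40 + ((63 − 55) / 10) × 10 = 48.0000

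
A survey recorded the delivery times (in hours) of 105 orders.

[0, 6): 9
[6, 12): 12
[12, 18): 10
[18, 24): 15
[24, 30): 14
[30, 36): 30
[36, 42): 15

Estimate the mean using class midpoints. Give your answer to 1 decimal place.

24.3

Midpoints: 3, 9, 15, 21, 27, 33, 39
Σfm = 9×3 + 12×9 + 10×15 + 15×21 + 14×27 + 30×33 + 15×39 = 2553
n = Σf = 105
Mean = 2553 / 105 = 24.3143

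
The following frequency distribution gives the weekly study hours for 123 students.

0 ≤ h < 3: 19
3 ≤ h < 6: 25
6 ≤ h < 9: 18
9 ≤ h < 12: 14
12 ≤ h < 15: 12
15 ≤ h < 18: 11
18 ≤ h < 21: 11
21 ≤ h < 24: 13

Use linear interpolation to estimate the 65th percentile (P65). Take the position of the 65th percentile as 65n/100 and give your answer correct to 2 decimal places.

Cumulative frequencies: 19, 44, 62, 76, 88, 99, 110, 123
n = 123; position = 65n/100 = 79.95.
This falls in the class 12 ≤ h < 15: L = 12, F = 76, f = 12, h = 3.
65th percentile ≈ 12 + ((79.95 − 76) / 12) × 3 = 12.9875

12.99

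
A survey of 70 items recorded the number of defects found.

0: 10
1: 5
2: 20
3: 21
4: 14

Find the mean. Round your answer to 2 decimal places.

2.34

Values: 0, 1, 2, 3, 4
Σfx = 10×0 + 5×1 + 20×2 + 21×3 + 14×4 = 164
n = Σf = 70
Mean = 164 / 70 = 2.3429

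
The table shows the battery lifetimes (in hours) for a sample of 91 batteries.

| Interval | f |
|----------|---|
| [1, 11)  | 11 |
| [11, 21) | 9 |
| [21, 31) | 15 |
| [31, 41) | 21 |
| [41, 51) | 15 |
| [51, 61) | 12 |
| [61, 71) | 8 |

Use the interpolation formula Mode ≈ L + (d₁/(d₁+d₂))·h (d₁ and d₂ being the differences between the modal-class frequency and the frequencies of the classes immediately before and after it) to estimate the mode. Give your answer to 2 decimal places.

36.00

Modal class: [31, 41) (highest frequency 21).
d₁ = 21 − 15 = 6, d₂ = 21 − 15 = 6
Mode ≈ 31 + (6/(6+6)) × 10 = 31 + 5.0000 = 36.0000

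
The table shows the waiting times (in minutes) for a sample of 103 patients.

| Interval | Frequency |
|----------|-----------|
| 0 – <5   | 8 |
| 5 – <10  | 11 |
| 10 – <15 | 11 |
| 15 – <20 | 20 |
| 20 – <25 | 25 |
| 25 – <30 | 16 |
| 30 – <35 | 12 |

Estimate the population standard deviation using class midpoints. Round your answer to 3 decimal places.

8.694

Midpoints: 2.5, 7.5, 12.5, 17.5, 22.5, 27.5, 32.5
n = 103, Σfm = 1982.5, mean = 19.2476
Σfm² = 45943.75
Σf(m − x̄)² = Σfm² − (Σfm)²/n = 45943.75 − 1982.5²/103 = 7785.4369
Population variance = 7785.4369 / 103 = 75.5868
Standard deviation = √75.5868 = 8.6941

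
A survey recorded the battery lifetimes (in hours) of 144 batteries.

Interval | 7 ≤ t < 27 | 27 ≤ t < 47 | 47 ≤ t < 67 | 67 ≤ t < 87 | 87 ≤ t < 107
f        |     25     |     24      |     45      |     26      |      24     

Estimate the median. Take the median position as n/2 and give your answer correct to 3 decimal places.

Cumulative frequencies: 25, 49, 94, 120, 144
n = 144; position = n/2 = 72.
This falls in the class 47 ≤ t < 67: L = 47, F = 49, f = 45, h = 20.
Median ≈ 47 + ((72 − 49) / 45) × 20 = 57.2222

57.222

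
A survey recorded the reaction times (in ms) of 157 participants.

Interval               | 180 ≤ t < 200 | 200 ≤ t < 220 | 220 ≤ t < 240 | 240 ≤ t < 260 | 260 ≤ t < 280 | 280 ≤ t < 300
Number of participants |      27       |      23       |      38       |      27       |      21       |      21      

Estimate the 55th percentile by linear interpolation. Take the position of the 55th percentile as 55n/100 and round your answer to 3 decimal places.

239.132

Cumulative frequencies: 27, 50, 88, 115, 136, 157
n = 157; position = 55n/100 = 86.35.
This falls in the class 220 ≤ t < 240: L = 220, F = 50, f = 38, h = 20.
55th percentile ≈ 220 + ((86.35 − 50) / 38) × 20 = 239.1316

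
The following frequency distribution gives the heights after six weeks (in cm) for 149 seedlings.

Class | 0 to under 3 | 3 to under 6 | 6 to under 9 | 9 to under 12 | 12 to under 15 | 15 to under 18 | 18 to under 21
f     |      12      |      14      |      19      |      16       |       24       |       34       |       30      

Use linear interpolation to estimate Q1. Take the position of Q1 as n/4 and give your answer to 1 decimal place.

Cumulative frequencies: 12, 26, 45, 61, 85, 119, 149
n = 149; position = n/4 = 37.25.
This falls in the class 6 to under 9: L = 6, F = 26, f = 19, h = 3.
Lower quartile ≈ 6 + ((37.25 − 26) / 19) × 3 = 7.7763

7.8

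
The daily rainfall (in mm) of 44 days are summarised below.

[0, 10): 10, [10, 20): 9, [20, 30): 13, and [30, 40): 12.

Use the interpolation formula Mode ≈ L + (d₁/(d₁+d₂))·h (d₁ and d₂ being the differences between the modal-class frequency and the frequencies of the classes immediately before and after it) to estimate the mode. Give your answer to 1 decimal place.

Modal class: [20, 30) (highest frequency 13).
d₁ = 13 − 9 = 4, d₂ = 13 − 12 = 1
Mode ≈ 20 + (4/(4+1)) × 10 = 20 + 8.0000 = 28.0000

28.0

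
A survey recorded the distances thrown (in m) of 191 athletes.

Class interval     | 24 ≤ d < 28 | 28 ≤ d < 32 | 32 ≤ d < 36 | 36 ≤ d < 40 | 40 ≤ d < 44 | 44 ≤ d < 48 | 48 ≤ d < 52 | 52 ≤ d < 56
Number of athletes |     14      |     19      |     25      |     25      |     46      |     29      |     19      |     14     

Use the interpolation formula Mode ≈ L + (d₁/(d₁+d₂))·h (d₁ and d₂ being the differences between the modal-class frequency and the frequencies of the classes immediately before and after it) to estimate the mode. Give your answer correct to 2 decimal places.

Modal class: 40 ≤ d < 44 (highest frequency 46).
d₁ = 46 − 25 = 21, d₂ = 46 − 29 = 17
Mode ≈ 40 + (21/(21+17)) × 4 = 40 + 2.2105 = 42.2105

42.21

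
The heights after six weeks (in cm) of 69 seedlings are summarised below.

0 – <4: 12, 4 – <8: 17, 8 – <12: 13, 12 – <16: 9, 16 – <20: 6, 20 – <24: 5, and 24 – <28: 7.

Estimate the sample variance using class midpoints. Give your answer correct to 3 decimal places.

Midpoints: 2, 6, 10, 14, 18, 22, 26
n = 69, Σfm = 782, mean = 11.3333
Σfm² = 12820
Σf(m − x̄)² = Σfm² − (Σfm)²/n = 12820 − 782²/69 = 3957.3333
Sample variance = 3957.3333 / 68 = 58.1961

58.196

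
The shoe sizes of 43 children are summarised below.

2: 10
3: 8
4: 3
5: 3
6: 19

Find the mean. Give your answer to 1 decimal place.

4.3

Values: 2, 3, 4, 5, 6
Σfx = 10×2 + 8×3 + 3×4 + 3×5 + 19×6 = 185
n = Σf = 43
Mean = 185 / 43 = 4.3023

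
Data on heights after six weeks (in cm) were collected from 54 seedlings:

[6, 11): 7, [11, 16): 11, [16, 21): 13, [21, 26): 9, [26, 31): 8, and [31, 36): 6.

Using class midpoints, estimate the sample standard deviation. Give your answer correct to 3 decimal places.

Midpoints: 8.5, 13.5, 18.5, 23.5, 28.5, 33.5
n = 54, Σfm = 1089, mean = 20.1667
Σfm² = 25161.5
Σf(m − x̄)² = Σfm² − (Σfm)²/n = 25161.5 − 1089²/54 = 3200.0000
Sample variance = 3200.0000 / 53 = 60.3774
Standard deviation = √60.3774 = 7.7703

7.770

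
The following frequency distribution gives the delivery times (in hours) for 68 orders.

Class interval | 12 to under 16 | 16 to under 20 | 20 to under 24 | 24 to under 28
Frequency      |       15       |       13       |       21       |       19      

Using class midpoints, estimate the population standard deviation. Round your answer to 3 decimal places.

Midpoints: 14, 18, 22, 26
n = 68, Σfm = 1400, mean = 20.5882
Σfm² = 30160
Σf(m − x̄)² = Σfm² − (Σfm)²/n = 30160 − 1400²/68 = 1336.4706
Population variance = 1336.4706 / 68 = 19.6540
Standard deviation = √19.6540 = 4.4333

4.433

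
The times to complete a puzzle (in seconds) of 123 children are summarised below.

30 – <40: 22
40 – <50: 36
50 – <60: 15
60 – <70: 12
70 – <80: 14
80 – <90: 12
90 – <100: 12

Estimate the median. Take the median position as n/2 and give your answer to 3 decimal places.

52.333

Cumulative frequencies: 22, 58, 73, 85, 99, 111, 123
n = 123; position = n/2 = 61.5.
This falls in the class 50 – <60: L = 50, F = 58, f = 15, h = 10.
Median ≈ 50 + ((61.5 − 58) / 15) × 10 = 52.3333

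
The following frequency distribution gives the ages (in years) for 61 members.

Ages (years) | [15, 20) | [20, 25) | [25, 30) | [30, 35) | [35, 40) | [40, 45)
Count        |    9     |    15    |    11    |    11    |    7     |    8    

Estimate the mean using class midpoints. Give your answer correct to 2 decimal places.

28.81

Midpoints: 17.5, 22.5, 27.5, 32.5, 37.5, 42.5
Σfm = 9×17.5 + 15×22.5 + 11×27.5 + 11×32.5 + 7×37.5 + 8×42.5 = 1757.5
n = Σf = 61
Mean = 1757.5 / 61 = 28.8115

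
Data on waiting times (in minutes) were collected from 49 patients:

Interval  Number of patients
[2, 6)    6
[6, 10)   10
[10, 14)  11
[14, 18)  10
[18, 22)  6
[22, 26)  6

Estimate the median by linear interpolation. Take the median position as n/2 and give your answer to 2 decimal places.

Cumulative frequencies: 6, 16, 27, 37, 43, 49
n = 49; position = n/2 = 24.5.
This falls in the class [10, 14): L = 10, F = 16, f = 11, h = 4.
Median ≈ 10 + ((24.5 − 16) / 11) × 4 = 13.0909

13.09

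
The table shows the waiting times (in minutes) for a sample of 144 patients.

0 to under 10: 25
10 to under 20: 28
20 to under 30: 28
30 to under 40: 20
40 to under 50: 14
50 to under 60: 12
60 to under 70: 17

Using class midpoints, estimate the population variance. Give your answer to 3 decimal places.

Midpoints: 5, 15, 25, 35, 45, 55, 65
n = 144, Σfm = 4340, mean = 30.1389
Σfm² = 185400
Σf(m − x̄)² = Σfm² − (Σfm)²/n = 185400 − 4340²/144 = 54597.2222
Population variance = 54597.2222 / 144 = 379.1474

379.147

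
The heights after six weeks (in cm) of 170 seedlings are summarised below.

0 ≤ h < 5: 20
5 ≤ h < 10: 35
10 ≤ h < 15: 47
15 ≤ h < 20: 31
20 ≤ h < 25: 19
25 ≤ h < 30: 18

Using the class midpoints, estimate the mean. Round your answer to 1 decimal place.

Midpoints: 2.5, 7.5, 12.5, 17.5, 22.5, 27.5
Σfm = 20×2.5 + 35×7.5 + 47×12.5 + 31×17.5 + 19×22.5 + 18×27.5 = 2365
n = Σf = 170
Mean = 2365 / 170 = 13.9118

13.9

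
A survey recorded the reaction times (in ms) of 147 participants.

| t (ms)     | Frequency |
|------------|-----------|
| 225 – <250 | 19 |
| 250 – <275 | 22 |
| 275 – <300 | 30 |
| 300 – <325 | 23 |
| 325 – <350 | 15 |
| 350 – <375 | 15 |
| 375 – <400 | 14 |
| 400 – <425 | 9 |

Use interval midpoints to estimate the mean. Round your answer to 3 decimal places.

311.139

Midpoints: 237.5, 262.5, 287.5, 312.5, 337.5, 362.5, 387.5, 412.5
Σfm = 19×237.5 + 22×262.5 + 30×287.5 + 23×312.5 + 15×337.5 + 15×362.5 + 14×387.5 + 9×412.5 = 45737.5
n = Σf = 147
Mean = 45737.5 / 147 = 311.1395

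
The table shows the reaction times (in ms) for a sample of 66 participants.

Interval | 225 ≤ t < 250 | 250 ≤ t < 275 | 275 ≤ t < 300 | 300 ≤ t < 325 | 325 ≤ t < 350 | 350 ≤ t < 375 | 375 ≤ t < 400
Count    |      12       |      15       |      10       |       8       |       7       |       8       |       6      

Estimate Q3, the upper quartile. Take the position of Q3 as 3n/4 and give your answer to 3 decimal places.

341.071

Cumulative frequencies: 12, 27, 37, 45, 52, 60, 66
n = 66; position = 3n/4 = 49.5.
This falls in the class 325 ≤ t < 350: L = 325, F = 45, f = 7, h = 25.
Upper quartile ≈ 325 + ((49.5 − 45) / 7) × 25 = 341.0714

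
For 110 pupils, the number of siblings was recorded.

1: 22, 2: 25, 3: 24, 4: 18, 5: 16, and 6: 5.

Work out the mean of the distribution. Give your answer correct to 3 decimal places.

Values: 1, 2, 3, 4, 5, 6
Σfx = 22×1 + 25×2 + 24×3 + 18×4 + 16×5 + 5×6 = 326
n = Σf = 110
Mean = 326 / 110 = 2.9636

2.964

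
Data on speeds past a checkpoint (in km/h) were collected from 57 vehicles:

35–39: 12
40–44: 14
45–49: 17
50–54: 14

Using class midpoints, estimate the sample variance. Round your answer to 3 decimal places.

Midpoints: 37, 42, 47, 52
n = 57, Σfm = 2559, mean = 44.8947
Σfm² = 116533
Σf(m − x̄)² = Σfm² − (Σfm)²/n = 116533 − 2559²/57 = 1647.3684
Sample variance = 1647.3684 / 56 = 29.4173

29.417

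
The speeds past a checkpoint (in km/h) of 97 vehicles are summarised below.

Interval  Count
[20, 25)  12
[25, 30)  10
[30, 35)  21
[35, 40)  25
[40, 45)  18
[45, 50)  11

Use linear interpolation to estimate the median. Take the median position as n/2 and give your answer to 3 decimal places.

36.100

Cumulative frequencies: 12, 22, 43, 68, 86, 97
n = 97; position = n/2 = 48.5.
This falls in the class [35, 40): L = 35, F = 43, f = 25, h = 5.
Median ≈ 35 + ((48.5 − 43) / 25) × 5 = 36.1000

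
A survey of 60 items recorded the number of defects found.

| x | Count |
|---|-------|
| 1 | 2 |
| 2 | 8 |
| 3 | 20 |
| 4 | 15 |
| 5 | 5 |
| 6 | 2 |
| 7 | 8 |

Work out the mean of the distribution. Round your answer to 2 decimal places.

3.85

Values: 1, 2, 3, 4, 5, 6, 7
Σfx = 2×1 + 8×2 + 20×3 + 15×4 + 5×5 + 2×6 + 8×7 = 231
n = Σf = 60
Mean = 231 / 60 = 3.8500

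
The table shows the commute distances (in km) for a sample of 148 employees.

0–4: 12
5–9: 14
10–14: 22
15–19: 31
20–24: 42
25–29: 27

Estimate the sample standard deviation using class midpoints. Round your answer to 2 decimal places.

Midpoints: 2, 7, 12, 17, 22, 27
n = 148, Σfm = 2566, mean = 17.3378
Σfm² = 52872
Σf(m − x̄)² = Σfm² − (Σfm)²/n = 52872 − 2566²/148 = 8383.1081
Sample variance = 8383.1081 / 147 = 57.0279
Standard deviation = √57.0279 = 7.5517

7.55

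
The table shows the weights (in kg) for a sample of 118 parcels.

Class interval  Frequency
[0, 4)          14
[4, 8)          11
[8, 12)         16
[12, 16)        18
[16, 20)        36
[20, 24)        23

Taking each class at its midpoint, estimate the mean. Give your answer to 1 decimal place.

Midpoints: 2, 6, 10, 14, 18, 22
Σfm = 14×2 + 11×6 + 16×10 + 18×14 + 36×18 + 23×22 = 1660
n = Σf = 118
Mean = 1660 / 118 = 14.0678

14.1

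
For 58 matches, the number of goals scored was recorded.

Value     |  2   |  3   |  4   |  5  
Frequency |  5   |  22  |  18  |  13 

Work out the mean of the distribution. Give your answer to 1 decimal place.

Values: 2, 3, 4, 5
Σfx = 5×2 + 22×3 + 18×4 + 13×5 = 213
n = Σf = 58
Mean = 213 / 58 = 3.6724

3.7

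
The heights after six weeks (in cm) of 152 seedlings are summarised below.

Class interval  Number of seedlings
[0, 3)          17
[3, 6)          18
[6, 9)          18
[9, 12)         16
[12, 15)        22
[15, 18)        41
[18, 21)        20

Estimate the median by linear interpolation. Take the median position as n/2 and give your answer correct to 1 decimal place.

13.0

Cumulative frequencies: 17, 35, 53, 69, 91, 132, 152
n = 152; position = n/2 = 76.
This falls in the class [12, 15): L = 12, F = 69, f = 22, h = 3.
Median ≈ 12 + ((76 − 69) / 22) × 3 = 12.9545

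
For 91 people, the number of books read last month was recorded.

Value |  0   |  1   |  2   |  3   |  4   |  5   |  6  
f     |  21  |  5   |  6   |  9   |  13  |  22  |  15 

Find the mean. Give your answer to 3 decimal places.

3.253

Values: 0, 1, 2, 3, 4, 5, 6
Σfx = 21×0 + 5×1 + 6×2 + 9×3 + 13×4 + 22×5 + 15×6 = 296
n = Σf = 91
Mean = 296 / 91 = 3.2527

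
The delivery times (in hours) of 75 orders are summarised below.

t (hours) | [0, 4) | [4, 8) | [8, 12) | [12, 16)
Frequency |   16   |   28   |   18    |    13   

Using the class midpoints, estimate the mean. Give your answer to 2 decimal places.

7.49

Midpoints: 2, 6, 10, 14
Σfm = 16×2 + 28×6 + 18×10 + 13×14 = 562
n = Σf = 75
Mean = 562 / 75 = 7.4933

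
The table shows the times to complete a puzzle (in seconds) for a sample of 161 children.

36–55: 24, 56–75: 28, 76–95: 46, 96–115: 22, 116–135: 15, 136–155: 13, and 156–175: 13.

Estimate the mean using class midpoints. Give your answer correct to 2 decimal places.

Midpoints: 45.5, 65.5, 85.5, 105.5, 125.5, 145.5, 165.5
Σfm = 24×45.5 + 28×65.5 + 46×85.5 + 22×105.5 + 15×125.5 + 13×145.5 + 13×165.5 = 15105.5
n = Σf = 161
Mean = 15105.5 / 161 = 93.8230

93.82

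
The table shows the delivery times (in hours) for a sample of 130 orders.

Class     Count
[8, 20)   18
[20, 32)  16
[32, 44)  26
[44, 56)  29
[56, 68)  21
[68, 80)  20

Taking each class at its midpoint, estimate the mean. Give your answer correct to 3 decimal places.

Midpoints: 14, 26, 38, 50, 62, 74
Σfm = 18×14 + 16×26 + 26×38 + 29×50 + 21×62 + 20×74 = 5888
n = Σf = 130
Mean = 5888 / 130 = 45.2923

45.292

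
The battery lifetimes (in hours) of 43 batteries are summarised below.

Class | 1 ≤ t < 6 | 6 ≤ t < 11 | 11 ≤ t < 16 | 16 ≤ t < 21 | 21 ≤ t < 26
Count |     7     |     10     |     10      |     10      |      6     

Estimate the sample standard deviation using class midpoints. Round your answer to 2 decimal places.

6.54

Midpoints: 3.5, 8.5, 13.5, 18.5, 23.5
n = 43, Σfm = 570.5, mean = 13.2674
Σfm² = 9366.75
Σf(m − x̄)² = Σfm² − (Σfm)²/n = 9366.75 − 570.5²/43 = 1797.6744
Sample variance = 1797.6744 / 42 = 42.8018
Standard deviation = √42.8018 = 6.5423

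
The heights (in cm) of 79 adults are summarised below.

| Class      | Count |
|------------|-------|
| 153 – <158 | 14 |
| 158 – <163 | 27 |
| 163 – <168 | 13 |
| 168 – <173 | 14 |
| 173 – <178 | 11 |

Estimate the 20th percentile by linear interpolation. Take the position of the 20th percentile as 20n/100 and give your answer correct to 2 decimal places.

158.33

Cumulative frequencies: 14, 41, 54, 68, 79
n = 79; position = 20n/100 = 15.8.
This falls in the class 158 – <163: L = 158, F = 14, f = 27, h = 5.
20th percentile ≈ 158 + ((15.8 − 14) / 27) × 5 = 158.3333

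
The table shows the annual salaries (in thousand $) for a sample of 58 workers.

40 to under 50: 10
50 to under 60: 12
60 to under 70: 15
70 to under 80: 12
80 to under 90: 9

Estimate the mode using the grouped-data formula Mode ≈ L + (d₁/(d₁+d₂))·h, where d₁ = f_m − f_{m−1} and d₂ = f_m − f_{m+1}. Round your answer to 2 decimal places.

65.00

Modal class: 60 to under 70 (highest frequency 15).
d₁ = 15 − 12 = 3, d₂ = 15 − 12 = 3
Mode ≈ 60 + (3/(3+3)) × 10 = 60 + 5.0000 = 65.0000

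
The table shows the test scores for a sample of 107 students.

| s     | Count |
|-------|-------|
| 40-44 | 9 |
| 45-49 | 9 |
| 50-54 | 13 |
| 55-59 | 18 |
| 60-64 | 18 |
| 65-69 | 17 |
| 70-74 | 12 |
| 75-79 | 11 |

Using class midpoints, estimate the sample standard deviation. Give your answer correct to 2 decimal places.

Midpoints: 42, 47, 52, 57, 62, 67, 72, 77
n = 107, Σfm = 6469, mean = 60.4579
Σfm² = 402323
Σf(m − x̄)² = Σfm² − (Σfm)²/n = 402323 − 6469²/107 = 11220.5607
Sample variance = 11220.5607 / 106 = 105.8543
Standard deviation = √105.8543 = 10.2886

10.29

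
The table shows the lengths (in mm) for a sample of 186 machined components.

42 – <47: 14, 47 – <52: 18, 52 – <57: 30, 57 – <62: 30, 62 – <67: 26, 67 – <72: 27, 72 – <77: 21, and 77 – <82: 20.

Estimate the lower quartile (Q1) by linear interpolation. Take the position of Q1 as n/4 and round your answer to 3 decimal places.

Cumulative frequencies: 14, 32, 62, 92, 118, 145, 166, 186
n = 186; position = n/4 = 46.5.
This falls in the class 52 – <57: L = 52, F = 32, f = 30, h = 5.
Lower quartile ≈ 52 + ((46.5 − 32) / 30) × 5 = 54.4167

54.417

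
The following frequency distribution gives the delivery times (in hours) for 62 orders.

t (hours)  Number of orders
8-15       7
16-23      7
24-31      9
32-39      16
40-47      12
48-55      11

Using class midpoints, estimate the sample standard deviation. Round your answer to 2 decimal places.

Midpoints: 11.5, 19.5, 27.5, 35.5, 43.5, 51.5
n = 62, Σfm = 2121, mean = 34.2097
Σfm² = 82439.5
Σf(m − x̄)² = Σfm² − (Σfm)²/n = 82439.5 − 2121²/62 = 9880.7742
Sample variance = 9880.7742 / 61 = 161.9799
Standard deviation = √161.9799 = 12.7271

12.73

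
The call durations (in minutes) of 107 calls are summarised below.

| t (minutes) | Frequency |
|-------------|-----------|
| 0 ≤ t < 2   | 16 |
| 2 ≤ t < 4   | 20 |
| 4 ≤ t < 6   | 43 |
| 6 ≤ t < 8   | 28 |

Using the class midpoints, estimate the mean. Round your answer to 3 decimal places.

Midpoints: 1, 3, 5, 7
Σfm = 16×1 + 20×3 + 43×5 + 28×7 = 487
n = Σf = 107
Mean = 487 / 107 = 4.5514

4.551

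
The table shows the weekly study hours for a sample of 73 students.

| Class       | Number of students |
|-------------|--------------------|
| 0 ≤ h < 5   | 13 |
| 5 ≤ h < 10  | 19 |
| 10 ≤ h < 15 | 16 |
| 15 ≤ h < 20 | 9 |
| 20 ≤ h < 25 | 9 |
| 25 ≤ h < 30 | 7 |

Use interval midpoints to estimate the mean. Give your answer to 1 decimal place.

12.7

Midpoints: 2.5, 7.5, 12.5, 17.5, 22.5, 27.5
Σfm = 13×2.5 + 19×7.5 + 16×12.5 + 9×17.5 + 9×22.5 + 7×27.5 = 927.5
n = Σf = 73
Mean = 927.5 / 73 = 12.7055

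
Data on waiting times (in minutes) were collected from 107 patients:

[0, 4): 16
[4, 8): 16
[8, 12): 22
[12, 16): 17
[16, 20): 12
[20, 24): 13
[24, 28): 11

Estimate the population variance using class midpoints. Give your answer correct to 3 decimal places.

57.423

Midpoints: 2, 6, 10, 14, 18, 22, 26
n = 107, Σfm = 1374, mean = 12.8411
Σfm² = 23788
Σf(m − x̄)² = Σfm² − (Σfm)²/n = 23788 − 1374²/107 = 6144.2991
Population variance = 6144.2991 / 107 = 57.4234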